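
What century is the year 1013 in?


Century = (year - 1) // 100 + 1
= (1013 - 1) // 100 + 1
= 1012 // 100 + 1
= 10 + 1

11th century


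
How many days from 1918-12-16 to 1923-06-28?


From 1918-12-16 to 1923-06-28
1918-12-16: days before December = 31 + 28 + 31 + 30 + 31 + 30 + 31 + 31 + 30 + 31 + 30 = 334 (1918 is not a leap year); day of year = 334 + 16 = 350
1923-06-28: days before June = 31 + 28 + 31 + 30 + 31 = 151 (1923 is not a leap year); day of year = 151 + 28 = 179
Rest of 1918: 365 - 350 = 15
Full years 1919 (365), 1920 (366), 1921 (365), 1922 (365): 1461
Total = 15 + 1461 + 179 = 1655

1655 days


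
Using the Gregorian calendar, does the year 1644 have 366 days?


Gregorian leap year rule: divisible by 4, but not by 100, unless also by 400.
1644 is divisible by 4 but not 100 -> leap year

Yes


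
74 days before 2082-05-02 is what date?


Start: 2082-05-02, subtract 74 days
Back 2 days from May 2 reaches April 30, 2082 -> 72 left
April 2082 has 30 days -> back to March 31, 2082 -> 42 left
March 2082 has 31 days -> back to February 28, 2082 -> 11 left
February 2082: 28 - 11 = 17 -> lands on February 17

Result: 2082-02-17


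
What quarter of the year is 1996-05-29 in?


Month: May (month 5)
Q1: Jan-Mar, Q2: Apr-Jun, Q3: Jul-Sep, Q4: Oct-Dec

Q2


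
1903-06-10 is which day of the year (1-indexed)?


Date: June 10, 1903
Days in months 1 through 5: 151
Plus 10 days in June

Day of year: 161


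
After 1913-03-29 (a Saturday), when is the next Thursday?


Current: Saturday
Target: Thursday
Days ahead: 5

Next Thursday: 1913-04-03


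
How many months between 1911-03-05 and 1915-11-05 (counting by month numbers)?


From March 1911 to November 1915
4 years * 12 = 48 months, plus 8 months = 56

56 months


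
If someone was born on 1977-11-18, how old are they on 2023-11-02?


Birth: 1977-11-18
Reference: 2023-11-02
Year difference: 2023 - 1977 = 46
Birthday not yet reached in 2023, subtract 1

45 years old


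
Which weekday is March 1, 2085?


Target: March 1, 2085
Anchor: Jan 1, 2085. With p = 2085 - 1 = 2084: (p + p//4 - p//100 + p//400) mod 7 = (2084 + 521 - 20 + 5) mod 7 = 2590 mod 7 = 0 -> Monday (Mon=0 ... Sun=6)
Days before March (Jan-Feb): 59 days
Weekday index = (0 + 59) mod 7 = 3

Thursday


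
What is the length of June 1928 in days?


June 1928

30 days


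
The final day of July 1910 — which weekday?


July 1910 has 31 days
Anchor: Jan 1, 1910. With p = 1910 - 1 = 1909: (p + p//4 - p//100 + p//400) mod 7 = (1909 + 477 - 19 + 4) mod 7 = 2371 mod 7 = 5 -> Saturday (Mon=0 ... Sun=6)
Days before July (Jan-Jun): 181; July 1 index = (5 + 181) mod 7 = 4 -> Friday
Last day offset: 31 - 1 = 30 days
Weekday index = (4 + 30) mod 7 = 6

Sunday, July 31


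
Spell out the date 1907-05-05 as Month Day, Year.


ISO 1907-05-05 parses as year=1907, month=05, day=05
Month 5 -> May

May 5, 1907


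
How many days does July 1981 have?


July 1981

31 days


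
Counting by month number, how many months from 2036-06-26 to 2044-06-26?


From June 2036 to June 2044
8 years * 12 = 96 months = 96

96 months


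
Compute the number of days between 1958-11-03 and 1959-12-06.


From 1958-11-03 to 1959-12-06
1958-11-03: days before November = 31 + 28 + 31 + 30 + 31 + 30 + 31 + 31 + 30 + 31 = 304 (1958 is not a leap year); day of year = 304 + 3 = 307
1959-12-06: days before December = 31 + 28 + 31 + 30 + 31 + 30 + 31 + 31 + 30 + 31 + 30 = 334 (1959 is not a leap year); day of year = 334 + 6 = 340
Rest of 1958: 365 - 307 = 58
Total = 58 + 340 = 398

398 days


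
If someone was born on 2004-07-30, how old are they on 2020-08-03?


Birth: 2004-07-30
Reference: 2020-08-03
Year difference: 2020 - 2004 = 16

16 years old


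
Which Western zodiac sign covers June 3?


Date: June 3
Conventional tropical zodiac dates: Gemini from May 21 onward; Cancer starts June 21
June 3 falls within the Gemini range

Gemini


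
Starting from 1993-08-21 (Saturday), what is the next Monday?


Current: Saturday
Target: Monday
Days ahead: 2

Next Monday: 1993-08-23


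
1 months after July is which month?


July is month 7
7 + 1 = 8

August


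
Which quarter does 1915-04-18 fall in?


Month: April (month 4)
Q1: Jan-Mar, Q2: Apr-Jun, Q3: Jul-Sep, Q4: Oct-Dec

Q2


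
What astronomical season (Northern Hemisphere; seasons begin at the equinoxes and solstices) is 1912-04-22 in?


Date: April 22
Astronomical Spring (approx.; exact equinox/solstice day varies by year): March 20 to June 20
April 22 falls within the Spring window

Spring


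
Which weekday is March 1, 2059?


Target: March 1, 2059
Anchor: Jan 1, 2059. With p = 2059 - 1 = 2058: (p + p//4 - p//100 + p//400) mod 7 = (2058 + 514 - 20 + 5) mod 7 = 2557 mod 7 = 2 -> Wednesday (Mon=0 ... Sun=6)
Days before March (Jan-Feb): 59 days
Weekday index = (2 + 59) mod 7 = 5

Saturday


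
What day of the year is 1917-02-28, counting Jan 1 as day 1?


Date: February 28, 1917
Days in months 1 through 1: 31
Plus 28 days in February

Day of year: 59


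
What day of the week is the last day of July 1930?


July 1930 has 31 days
Anchor: Jan 1, 1930. With p = 1930 - 1 = 1929: (p + p//4 - p//100 + p//400) mod 7 = (1929 + 482 - 19 + 4) mod 7 = 2396 mod 7 = 2 -> Wednesday (Mon=0 ... Sun=6)
Days before July (Jan-Jun): 181; July 1 index = (2 + 181) mod 7 = 1 -> Tuesday
Last day offset: 31 - 1 = 30 days
Weekday index = (1 + 30) mod 7 = 3

Thursday, July 31


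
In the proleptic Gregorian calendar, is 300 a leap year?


Gregorian leap year rule: divisible by 4, but not by 100, unless also by 400.
300 is divisible by 100 but not 400 -> not a leap year

No


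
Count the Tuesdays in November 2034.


November 2034 has 30 days
Anchor: Jan 1, 2034. With p = 2034 - 1 = 2033: (p + p//4 - p//100 + p//400) mod 7 = (2033 + 508 - 20 + 5) mod 7 = 2526 mod 7 = 6 -> Sunday (Mon=0 ... Sun=6)
Days before November (Jan-Oct): 304; November 1 index = (6 + 304) mod 7 = 2 -> Wednesday
First Tuesday is November 7
Tuesdays: 7, 14, 21, 28

4 Tuesdays


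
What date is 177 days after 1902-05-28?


Start: 1902-05-28, add 177 days
May 1902 has 31 days: 31 - 28 = 3 days to May 31 -> 174 left
June 1902 has 30 days -> 144 left
July 1902 has 31 days -> 113 left
August 1902 has 31 days -> 82 left
September 1902 has 30 days -> 52 left
October 1902 has 31 days -> 21 left
November 1902: 21 <= 30 -> lands on November 21

Result: 1902-11-21


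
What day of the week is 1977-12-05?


Date: December 5, 1977
Anchor: Jan 1, 1977. With p = 1977 - 1 = 1976: (p + p//4 - p//100 + p//400) mod 7 = (1976 + 494 - 19 + 4) mod 7 = 2455 mod 7 = 5 -> Saturday (Mon=0 ... Sun=6)
Days before December (Jan-Nov): 334; offset = 334 + 5 - 1 = 338
Weekday index = (5 + 338) mod 7 = 0

Day of the week: Monday


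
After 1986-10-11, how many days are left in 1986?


Day of year: 284 of 365
Remaining = 365 - 284

81 days


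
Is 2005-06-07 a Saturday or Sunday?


Anchor: Jan 1, 2005. With p = 2005 - 1 = 2004: (p + p//4 - p//100 + p//400) mod 7 = (2004 + 501 - 20 + 5) mod 7 = 2490 mod 7 = 5 -> Saturday (Mon=0 ... Sun=6)
Day of year: 158; offset = 157
Weekday index = (5 + 157) mod 7 = 1 -> Tuesday
Weekend days: Saturday, Sunday

No


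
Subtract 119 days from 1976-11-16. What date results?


Start: 1976-11-16, subtract 119 days
Back 16 days from November 16 reaches October 31, 1976 -> 103 left
October 1976 has 31 days -> back to September 30, 1976 -> 72 left
September 1976 has 30 days -> back to August 31, 1976 -> 42 left
August 1976 has 31 days -> back to July 31, 1976 -> 11 left
July 1976: 31 - 11 = 20 -> lands on July 20

Result: 1976-07-20


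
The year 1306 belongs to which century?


Century = (year - 1) // 100 + 1
= (1306 - 1) // 100 + 1
= 1305 // 100 + 1
= 13 + 1

14th century


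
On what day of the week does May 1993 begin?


Target: May 1, 1993
Anchor: Jan 1, 1993. With p = 1993 - 1 = 1992: (p + p//4 - p//100 + p//400) mod 7 = (1992 + 498 - 19 + 4) mod 7 = 2475 mod 7 = 4 -> Friday (Mon=0 ... Sun=6)
Days before May (Jan-Apr): 120 days
Weekday index = (4 + 120) mod 7 = 5

Saturday


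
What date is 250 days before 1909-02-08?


Start: 1909-02-08, subtract 250 days
Back 8 days from February 8 reaches January 31, 1909 -> 242 left
January 1909 has 31 days -> back to December 31, 1908 -> 211 left
December 1908 has 31 days -> back to November 30, 1908 -> 180 left
November 1908 has 30 days -> back to October 31, 1908 -> 150 left
October 1908 has 31 days -> back to September 30, 1908 -> 119 left
September 1908 has 30 days -> back to August 31, 1908 -> 89 left
August 1908 has 31 days -> back to July 31, 1908 -> 58 left
July 1908 has 31 days -> back to June 30, 1908 -> 27 left
June 1908: 30 - 27 = 3 -> lands on June 3

Result: 1908-06-03


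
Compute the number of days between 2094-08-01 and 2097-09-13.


From 2094-08-01 to 2097-09-13
2094-08-01: days before August = 31 + 28 + 31 + 30 + 31 + 30 + 31 = 212 (2094 is not a leap year); day of year = 212 + 1 = 213
2097-09-13: days before September = 31 + 28 + 31 + 30 + 31 + 30 + 31 + 31 = 243 (2097 is not a leap year); day of year = 243 + 13 = 256
Rest of 2094: 365 - 213 = 152
Full years 2095 (365), 2096 (366): 731
Total = 152 + 731 + 256 = 1139

1139 days


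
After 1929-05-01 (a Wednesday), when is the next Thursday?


Current: Wednesday
Target: Thursday
Days ahead: 1

Next Thursday: 1929-05-02


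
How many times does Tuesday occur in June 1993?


June 1993 has 30 days
Anchor: Jan 1, 1993. With p = 1993 - 1 = 1992: (p + p//4 - p//100 + p//400) mod 7 = (1992 + 498 - 19 + 4) mod 7 = 2475 mod 7 = 4 -> Friday (Mon=0 ... Sun=6)
Days before June (Jan-May): 151; June 1 index = (4 + 151) mod 7 = 1 -> Tuesday
First Tuesday is June 1
Tuesdays: 1, 8, 15, 22, 29

5 Tuesdays


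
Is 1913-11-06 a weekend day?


Anchor: Jan 1, 1913. With p = 1913 - 1 = 1912: (p + p//4 - p//100 + p//400) mod 7 = (1912 + 478 - 19 + 4) mod 7 = 2375 mod 7 = 2 -> Wednesday (Mon=0 ... Sun=6)
Day of year: 310; offset = 309
Weekday index = (2 + 309) mod 7 = 3 -> Thursday
Weekend days: Saturday, Sunday

No


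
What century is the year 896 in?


Century = (year - 1) // 100 + 1
= (896 - 1) // 100 + 1
= 895 // 100 + 1
= 8 + 1

9th century


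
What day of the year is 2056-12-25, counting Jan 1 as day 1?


Date: December 25, 2056
Days in months 1 through 11: 335
Plus 25 days in December

Day of year: 360


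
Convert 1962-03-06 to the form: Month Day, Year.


ISO 1962-03-06 parses as year=1962, month=03, day=06
Month 3 -> March

March 6, 1962


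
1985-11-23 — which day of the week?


Date: November 23, 1985
Anchor: Jan 1, 1985. With p = 1985 - 1 = 1984: (p + p//4 - p//100 + p//400) mod 7 = (1984 + 496 - 19 + 4) mod 7 = 2465 mod 7 = 1 -> Tuesday (Mon=0 ... Sun=6)
Days before November (Jan-Oct): 304; offset = 304 + 23 - 1 = 326
Weekday index = (1 + 326) mod 7 = 5

Day of the week: Saturday


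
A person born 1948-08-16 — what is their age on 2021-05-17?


Birth: 1948-08-16
Reference: 2021-05-17
Year difference: 2021 - 1948 = 73
Birthday not yet reached in 2021, subtract 1

72 years old


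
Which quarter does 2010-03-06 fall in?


Month: March (month 3)
Q1: Jan-Mar, Q2: Apr-Jun, Q3: Jul-Sep, Q4: Oct-Dec

Q1


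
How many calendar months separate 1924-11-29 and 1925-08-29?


From November 1924 to August 1925
1 year * 12 = 12 months, minus 3 months = 9

9 months


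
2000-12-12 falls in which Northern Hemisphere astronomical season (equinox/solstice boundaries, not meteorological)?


Date: December 12
Astronomical Autumn (approx.; exact equinox/solstice day varies by year): September 22 to December 20
December 12 falls within the Autumn window

Autumn


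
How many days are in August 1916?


August 1916

31 days


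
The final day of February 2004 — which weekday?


February 2004 has 29 days
Anchor: Jan 1, 2004. With p = 2004 - 1 = 2003: (p + p//4 - p//100 + p//400) mod 7 = (2003 + 500 - 20 + 5) mod 7 = 2488 mod 7 = 3 -> Thursday (Mon=0 ... Sun=6)
Days before February (Jan): 31; February 1 index = (3 + 31) mod 7 = 6 -> Sunday
Last day offset: 29 - 1 = 28 days
Weekday index = (6 + 28) mod 7 = 6

Sunday, February 29


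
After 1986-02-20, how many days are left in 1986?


Day of year: 51 of 365
Remaining = 365 - 51

314 days


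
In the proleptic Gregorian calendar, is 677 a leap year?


Gregorian leap year rule: divisible by 4, but not by 100, unless also by 400.
677 is not divisible by 4 -> not a leap year

No


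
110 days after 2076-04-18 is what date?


Start: 2076-04-18, add 110 days
April 2076 has 30 days: 30 - 18 = 12 days to April 30 -> 98 left
May 2076 has 31 days -> 67 left
June 2076 has 30 days -> 37 left
July 2076 has 31 days -> 6 left
August 2076: 6 <= 31 -> lands on August 6

Result: 2076-08-06


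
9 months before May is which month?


May is month 5
5 - 9 = -4; wrap: -4 + 12 = 8

August


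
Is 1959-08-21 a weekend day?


Anchor: Jan 1, 1959. With p = 1959 - 1 = 1958: (p + p//4 - p//100 + p//400) mod 7 = (1958 + 489 - 19 + 4) mod 7 = 2432 mod 7 = 3 -> Thursday (Mon=0 ... Sun=6)
Day of year: 233; offset = 232
Weekday index = (3 + 232) mod 7 = 4 -> Friday
Weekend days: Saturday, Sunday

No


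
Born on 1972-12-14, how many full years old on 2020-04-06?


Birth: 1972-12-14
Reference: 2020-04-06
Year difference: 2020 - 1972 = 48
Birthday not yet reached in 2020, subtract 1

47 years old


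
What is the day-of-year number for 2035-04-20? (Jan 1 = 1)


Date: April 20, 2035
Days in months 1 through 3: 90
Plus 20 days in April

Day of year: 110


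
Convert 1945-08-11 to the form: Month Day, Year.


ISO 1945-08-11 parses as year=1945, month=08, day=11
Month 8 -> August

August 11, 1945


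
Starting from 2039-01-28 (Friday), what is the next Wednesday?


Current: Friday
Target: Wednesday
Days ahead: 5

Next Wednesday: 2039-02-02


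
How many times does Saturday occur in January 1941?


January 1941 has 31 days
Anchor: Jan 1, 1941. With p = 1941 - 1 = 1940: (p + p//4 - p//100 + p//400) mod 7 = (1940 + 485 - 19 + 4) mod 7 = 2410 mod 7 = 2 -> Wednesday (Mon=0 ... Sun=6)
January 1 is the anchor itself -> Wednesday
First Saturday is January 4
Saturdays: 4, 11, 18, 25

4 Saturdays


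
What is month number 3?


Month 3 of 12

March


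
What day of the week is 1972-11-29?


Date: November 29, 1972
Anchor: Jan 1, 1972. With p = 1972 - 1 = 1971: (p + p//4 - p//100 + p//400) mod 7 = (1971 + 492 - 19 + 4) mod 7 = 2448 mod 7 = 5 -> Saturday (Mon=0 ... Sun=6)
Days before November (Jan-Oct): 305; offset = 305 + 29 - 1 = 333
Weekday index = (5 + 333) mod 7 = 2

Day of the week: Wednesday


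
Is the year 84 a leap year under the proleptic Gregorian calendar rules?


Gregorian leap year rule: divisible by 4, but not by 100, unless also by 400.
84 is divisible by 4 but not 100 -> leap year

Yes


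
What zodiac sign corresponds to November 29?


Date: November 29
Conventional tropical zodiac dates: Sagittarius from November 22 onward; Capricorn starts December 22
November 29 falls within the Sagittarius range

Sagittarius


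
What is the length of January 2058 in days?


January 2058

31 days


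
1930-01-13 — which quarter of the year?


Month: January (month 1)
Q1: Jan-Mar, Q2: Apr-Jun, Q3: Jul-Sep, Q4: Oct-Dec

Q1


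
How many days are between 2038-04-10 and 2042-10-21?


From 2038-04-10 to 2042-10-21
2038-04-10: days before April = 31 + 28 + 31 = 90 (2038 is not a leap year); day of year = 90 + 10 = 100
2042-10-21: days before October = 31 + 28 + 31 + 30 + 31 + 30 + 31 + 31 + 30 = 273 (2042 is not a leap year); day of year = 273 + 21 = 294
Rest of 2038: 365 - 100 = 265
Full years 2039 (365), 2040 (366), 2041 (365): 1096
Total = 265 + 1096 + 294 = 1655

1655 days


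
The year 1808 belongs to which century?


Century = (year - 1) // 100 + 1
= (1808 - 1) // 100 + 1
= 1807 // 100 + 1
= 18 + 1

19th century


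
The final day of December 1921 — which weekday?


December 1921 has 31 days
Anchor: Jan 1, 1921. With p = 1921 - 1 = 1920: (p + p//4 - p//100 + p//400) mod 7 = (1920 + 480 - 19 + 4) mod 7 = 2385 mod 7 = 5 -> Saturday (Mon=0 ... Sun=6)
Days before December (Jan-Nov): 334; December 1 index = (5 + 334) mod 7 = 3 -> Thursday
Last day offset: 31 - 1 = 30 days
Weekday index = (3 + 30) mod 7 = 5

Saturday, December 31


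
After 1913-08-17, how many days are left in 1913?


Day of year: 229 of 365
Remaining = 365 - 229

136 days


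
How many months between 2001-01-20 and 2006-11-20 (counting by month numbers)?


From January 2001 to November 2006
5 years * 12 = 60 months, plus 10 months = 70

70 months


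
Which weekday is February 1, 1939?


Target: February 1, 1939
Anchor: Jan 1, 1939. With p = 1939 - 1 = 1938: (p + p//4 - p//100 + p//400) mod 7 = (1938 + 484 - 19 + 4) mod 7 = 2407 mod 7 = 6 -> Sunday (Mon=0 ... Sun=6)
Days before February (Jan): 31 days
Weekday index = (6 + 31) mod 7 = 2

Wednesday


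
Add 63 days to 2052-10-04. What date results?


Start: 2052-10-04, add 63 days
October 2052 has 31 days: 31 - 4 = 27 days to October 31 -> 36 left
November 2052 has 30 days -> 6 left
December 2052: 6 <= 31 -> lands on December 6

Result: 2052-12-06


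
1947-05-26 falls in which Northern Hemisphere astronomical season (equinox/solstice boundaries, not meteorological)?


Date: May 26
Astronomical Spring (approx.; exact equinox/solstice day varies by year): March 20 to June 20
May 26 falls within the Spring window

Spring


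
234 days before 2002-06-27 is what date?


Start: 2002-06-27, subtract 234 days
Back 27 days from June 27 reaches May 31, 2002 -> 207 left
May 2002 has 31 days -> back to April 30, 2002 -> 176 left
April 2002 has 30 days -> back to March 31, 2002 -> 146 left
March 2002 has 31 days -> back to February 28, 2002 -> 115 left
February 2002 has 28 days -> back to January 31, 2002 -> 87 left
January 2002 has 31 days -> back to December 31, 2001 -> 56 left
December 2001 has 31 days -> back to November 30, 2001 -> 25 left
November 2001: 30 - 25 = 5 -> lands on November 5

Result: 2001-11-05


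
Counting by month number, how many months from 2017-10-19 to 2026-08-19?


From October 2017 to August 2026
9 years * 12 = 108 months, minus 2 months = 106

106 months


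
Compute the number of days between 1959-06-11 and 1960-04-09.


From 1959-06-11 to 1960-04-09
1959-06-11: days before June = 31 + 28 + 31 + 30 + 31 = 151 (1959 is not a leap year); day of year = 151 + 11 = 162
1960-04-09: days before April = 31 + 29 + 31 = 91 (1960 is a leap year); day of year = 91 + 9 = 100
Rest of 1959: 365 - 162 = 203
Total = 203 + 100 = 303

303 days


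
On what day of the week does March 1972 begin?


Target: March 1, 1972
Anchor: Jan 1, 1972. With p = 1972 - 1 = 1971: (p + p//4 - p//100 + p//400) mod 7 = (1971 + 492 - 19 + 4) mod 7 = 2448 mod 7 = 5 -> Saturday (Mon=0 ... Sun=6)
Days before March (Jan-Feb): 60 days
Weekday index = (5 + 60) mod 7 = 2

Wednesday


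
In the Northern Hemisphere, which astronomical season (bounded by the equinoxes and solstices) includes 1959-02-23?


Date: February 23
Astronomical Winter (approx.; exact equinox/solstice day varies by year): December 21 to March 19
February 23 falls within the Winter window

Winter


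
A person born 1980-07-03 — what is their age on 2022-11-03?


Birth: 1980-07-03
Reference: 2022-11-03
Year difference: 2022 - 1980 = 42

42 years old


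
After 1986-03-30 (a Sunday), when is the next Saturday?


Current: Sunday
Target: Saturday
Days ahead: 6

Next Saturday: 1986-04-05


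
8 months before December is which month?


December is month 12
12 - 8 = 4

April


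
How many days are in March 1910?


March 1910

31 days


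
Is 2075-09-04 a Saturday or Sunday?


Anchor: Jan 1, 2075. With p = 2075 - 1 = 2074: (p + p//4 - p//100 + p//400) mod 7 = (2074 + 518 - 20 + 5) mod 7 = 2577 mod 7 = 1 -> Tuesday (Mon=0 ... Sun=6)
Day of year: 247; offset = 246
Weekday index = (1 + 246) mod 7 = 2 -> Wednesday
Weekend days: Saturday, Sunday

No


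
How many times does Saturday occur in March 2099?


March 2099 has 31 days
Anchor: Jan 1, 2099. With p = 2099 - 1 = 2098: (p + p//4 - p//100 + p//400) mod 7 = (2098 + 524 - 20 + 5) mod 7 = 2607 mod 7 = 3 -> Thursday (Mon=0 ... Sun=6)
Days before March (Jan-Feb): 59; March 1 index = (3 + 59) mod 7 = 6 -> Sunday
First Saturday is March 7
Saturdays: 7, 14, 21, 28

4 Saturdays


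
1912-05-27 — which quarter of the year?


Month: May (month 5)
Q1: Jan-Mar, Q2: Apr-Jun, Q3: Jul-Sep, Q4: Oct-Dec

Q2


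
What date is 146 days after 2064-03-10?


Start: 2064-03-10, add 146 days
March 2064 has 31 days: 31 - 10 = 21 days to March 31 -> 125 left
April 2064 has 30 days -> 95 left
May 2064 has 31 days -> 64 left
June 2064 has 30 days -> 34 left
July 2064 has 31 days -> 3 left
August 2064: 3 <= 31 -> lands on August 3

Result: 2064-08-03


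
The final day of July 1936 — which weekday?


July 1936 has 31 days
Anchor: Jan 1, 1936. With p = 1936 - 1 = 1935: (p + p//4 - p//100 + p//400) mod 7 = (1935 + 483 - 19 + 4) mod 7 = 2403 mod 7 = 2 -> Wednesday (Mon=0 ... Sun=6)
Days before July (Jan-Jun): 182; July 1 index = (2 + 182) mod 7 = 2 -> Wednesday
Last day offset: 31 - 1 = 30 days
Weekday index = (2 + 30) mod 7 = 4

Friday, July 31


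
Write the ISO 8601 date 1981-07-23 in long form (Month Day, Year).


ISO 1981-07-23 parses as year=1981, month=07, day=23
Month 7 -> July

July 23, 1981


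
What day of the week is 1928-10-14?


Date: October 14, 1928
Anchor: Jan 1, 1928. With p = 1928 - 1 = 1927: (p + p//4 - p//100 + p//400) mod 7 = (1927 + 481 - 19 + 4) mod 7 = 2393 mod 7 = 6 -> Sunday (Mon=0 ... Sun=6)
Days before October (Jan-Sep): 274; offset = 274 + 14 - 1 = 287
Weekday index = (6 + 287) mod 7 = 6

Day of the week: Sunday


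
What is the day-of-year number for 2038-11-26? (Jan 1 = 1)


Date: November 26, 2038
Days in months 1 through 10: 304
Plus 26 days in November

Day of year: 330


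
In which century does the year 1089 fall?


Century = (year - 1) // 100 + 1
= (1089 - 1) // 100 + 1
= 1088 // 100 + 1
= 10 + 1

11th century


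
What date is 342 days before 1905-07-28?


Start: 1905-07-28, subtract 342 days
Back 28 days from July 28 reaches June 30, 1905 -> 314 left
June 1905 has 30 days -> back to May 31, 1905 -> 284 left
May 1905 has 31 days -> back to April 30, 1905 -> 253 left
April 1905 has 30 days -> back to March 31, 1905 -> 223 left
March 1905 has 31 days -> back to February 28, 1905 -> 192 left
February 1905 has 28 days -> back to January 31, 1905 -> 164 left
January 1905 has 31 days -> back to December 31, 1904 -> 133 left
December 1904 has 31 days -> back to November 30, 1904 -> 102 left
November 1904 has 30 days -> back to October 31, 1904 -> 72 left
October 1904 has 31 days -> back to September 30, 1904 -> 41 left
September 1904 has 30 days -> back to August 31, 1904 -> 11 left
August 1904: 31 - 11 = 20 -> lands on August 20

Result: 1904-08-20


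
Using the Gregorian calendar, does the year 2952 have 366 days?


Gregorian leap year rule: divisible by 4, but not by 100, unless also by 400.
2952 is divisible by 4 but not 100 -> leap year

Yes


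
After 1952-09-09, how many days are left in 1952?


Day of year: 253 of 366
Remaining = 366 - 253

113 days


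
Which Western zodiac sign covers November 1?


Date: November 1
Conventional tropical zodiac dates: Scorpio from October 23 onward; Sagittarius starts November 22
November 1 falls within the Scorpio range

Scorpio


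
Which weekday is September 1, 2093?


Target: September 1, 2093
Anchor: Jan 1, 2093. With p = 2093 - 1 = 2092: (p + p//4 - p//100 + p//400) mod 7 = (2092 + 523 - 20 + 5) mod 7 = 2600 mod 7 = 3 -> Thursday (Mon=0 ... Sun=6)
Days before September (Jan-Aug): 243 days
Weekday index = (3 + 243) mod 7 = 1

Tuesday


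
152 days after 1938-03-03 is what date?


Start: 1938-03-03, add 152 days
March 1938 has 31 days: 31 - 3 = 28 days to March 31 -> 124 left
April 1938 has 30 days -> 94 left
May 1938 has 31 days -> 63 left
June 1938 has 30 days -> 33 left
July 1938 has 31 days -> 2 left
August 1938: 2 <= 31 -> lands on August 2

Result: 1938-08-02


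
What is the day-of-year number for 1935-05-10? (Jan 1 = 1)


Date: May 10, 1935
Days in months 1 through 4: 120
Plus 10 days in May

Day of year: 130


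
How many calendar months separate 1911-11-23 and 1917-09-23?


From November 1911 to September 1917
6 years * 12 = 72 months, minus 2 months = 70

70 months


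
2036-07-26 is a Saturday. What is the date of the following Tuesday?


Current: Saturday
Target: Tuesday
Days ahead: 3

Next Tuesday: 2036-07-29


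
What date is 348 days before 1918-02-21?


Start: 1918-02-21, subtract 348 days
Back 21 days from February 21 reaches January 31, 1918 -> 327 left
January 1918 has 31 days -> back to December 31, 1917 -> 296 left
December 1917 has 31 days -> back to November 30, 1917 -> 265 left
November 1917 has 30 days -> back to October 31, 1917 -> 235 left
October 1917 has 31 days -> back to September 30, 1917 -> 204 left
September 1917 has 30 days -> back to August 31, 1917 -> 174 left
August 1917 has 31 days -> back to July 31, 1917 -> 143 left
July 1917 has 31 days -> back to June 30, 1917 -> 112 left
June 1917 has 30 days -> back to May 31, 1917 -> 82 left
May 1917 has 31 days -> back to April 30, 1917 -> 51 left
April 1917 has 30 days -> back to March 31, 1917 -> 21 left
March 1917: 31 - 21 = 10 -> lands on March 10

Result: 1917-03-10


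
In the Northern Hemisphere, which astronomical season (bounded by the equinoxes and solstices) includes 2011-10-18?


Date: October 18
Astronomical Autumn (approx.; exact equinox/solstice day varies by year): September 22 to December 20
October 18 falls within the Autumn window

Autumn


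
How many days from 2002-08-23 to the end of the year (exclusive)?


Day of year: 235 of 365
Remaining = 365 - 235

130 days


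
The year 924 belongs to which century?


Century = (year - 1) // 100 + 1
= (924 - 1) // 100 + 1
= 923 // 100 + 1
= 9 + 1

10th century


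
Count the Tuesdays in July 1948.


July 1948 has 31 days
Anchor: Jan 1, 1948. With p = 1948 - 1 = 1947: (p + p//4 - p//100 + p//400) mod 7 = (1947 + 486 - 19 + 4) mod 7 = 2418 mod 7 = 3 -> Thursday (Mon=0 ... Sun=6)
Days before July (Jan-Jun): 182; July 1 index = (3 + 182) mod 7 = 3 -> Thursday
First Tuesday is July 6
Tuesdays: 6, 13, 20, 27

4 Tuesdays


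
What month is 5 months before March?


March is month 3
3 - 5 = -2; wrap: -2 + 12 = 10

October


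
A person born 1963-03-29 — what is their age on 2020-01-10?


Birth: 1963-03-29
Reference: 2020-01-10
Year difference: 2020 - 1963 = 57
Birthday not yet reached in 2020, subtract 1

56 years old


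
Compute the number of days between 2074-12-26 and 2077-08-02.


From 2074-12-26 to 2077-08-02
2074-12-26: days before December = 31 + 28 + 31 + 30 + 31 + 30 + 31 + 31 + 30 + 31 + 30 = 334 (2074 is not a leap year); day of year = 334 + 26 = 360
2077-08-02: days before August = 31 + 28 + 31 + 30 + 31 + 30 + 31 = 212 (2077 is not a leap year); day of year = 212 + 2 = 214
Rest of 2074: 365 - 360 = 5
Full years 2075 (365), 2076 (366): 731
Total = 5 + 731 + 214 = 950

950 days


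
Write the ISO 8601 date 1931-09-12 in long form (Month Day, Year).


ISO 1931-09-12 parses as year=1931, month=09, day=12
Month 9 -> September

September 12, 1931


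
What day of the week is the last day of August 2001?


August 2001 has 31 days
Anchor: Jan 1, 2001. With p = 2001 - 1 = 2000: (p + p//4 - p//100 + p//400) mod 7 = (2000 + 500 - 20 + 5) mod 7 = 2485 mod 7 = 0 -> Monday (Mon=0 ... Sun=6)
Days before August (Jan-Jul): 212; August 1 index = (0 + 212) mod 7 = 2 -> Wednesday
Last day offset: 31 - 1 = 30 days
Weekday index = (2 + 30) mod 7 = 4

Friday, August 31


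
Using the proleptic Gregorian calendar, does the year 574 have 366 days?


Gregorian leap year rule: divisible by 4, but not by 100, unless also by 400.
574 is not divisible by 4 -> not a leap year

No


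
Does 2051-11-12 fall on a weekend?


Anchor: Jan 1, 2051. With p = 2051 - 1 = 2050: (p + p//4 - p//100 + p//400) mod 7 = (2050 + 512 - 20 + 5) mod 7 = 2547 mod 7 = 6 -> Sunday (Mon=0 ... Sun=6)
Day of year: 316; offset = 315
Weekday index = (6 + 315) mod 7 = 6 -> Sunday
Weekend days: Saturday, Sunday

Yes


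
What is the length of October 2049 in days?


October 2049

31 days


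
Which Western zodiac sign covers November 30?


Date: November 30
Conventional tropical zodiac dates: Sagittarius from November 22 onward; Capricorn starts December 22
November 30 falls within the Sagittarius range

Sagittarius


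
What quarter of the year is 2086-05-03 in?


Month: May (month 5)
Q1: Jan-Mar, Q2: Apr-Jun, Q3: Jul-Sep, Q4: Oct-Dec

Q2


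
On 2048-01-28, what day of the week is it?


Date: January 28, 2048
Anchor: Jan 1, 2048. With p = 2048 - 1 = 2047: (p + p//4 - p//100 + p//400) mod 7 = (2047 + 511 - 20 + 5) mod 7 = 2543 mod 7 = 2 -> Wednesday (Mon=0 ... Sun=6)
Days into year = 28 - 1 = 27
Weekday index = (2 + 27) mod 7 = 1

Day of the week: Tuesday


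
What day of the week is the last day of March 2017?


March 2017 has 31 days
Anchor: Jan 1, 2017. With p = 2017 - 1 = 2016: (p + p//4 - p//100 + p//400) mod 7 = (2016 + 504 - 20 + 5) mod 7 = 2505 mod 7 = 6 -> Sunday (Mon=0 ... Sun=6)
Days before March (Jan-Feb): 59; March 1 index = (6 + 59) mod 7 = 2 -> Wednesday
Last day offset: 31 - 1 = 30 days
Weekday index = (2 + 30) mod 7 = 4

Friday, March 31


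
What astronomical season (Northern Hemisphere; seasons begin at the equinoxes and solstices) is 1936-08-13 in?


Date: August 13
Astronomical Summer (approx.; exact equinox/solstice day varies by year): June 21 to September 21
August 13 falls within the Summer window

Summer


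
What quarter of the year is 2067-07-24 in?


Month: July (month 7)
Q1: Jan-Mar, Q2: Apr-Jun, Q3: Jul-Sep, Q4: Oct-Dec

Q3


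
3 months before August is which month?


August is month 8
8 - 3 = 5

May


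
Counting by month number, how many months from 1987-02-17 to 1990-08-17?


From February 1987 to August 1990
3 years * 12 = 36 months, plus 6 months = 42

42 months


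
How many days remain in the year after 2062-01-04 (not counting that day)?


Day of year: 4 of 365
Remaining = 365 - 4

361 days


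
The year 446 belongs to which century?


Century = (year - 1) // 100 + 1
= (446 - 1) // 100 + 1
= 445 // 100 + 1
= 4 + 1

5th century


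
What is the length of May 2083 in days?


May 2083

31 days


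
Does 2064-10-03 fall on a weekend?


Anchor: Jan 1, 2064. With p = 2064 - 1 = 2063: (p + p//4 - p//100 + p//400) mod 7 = (2063 + 515 - 20 + 5) mod 7 = 2563 mod 7 = 1 -> Tuesday (Mon=0 ... Sun=6)
Day of year: 277; offset = 276
Weekday index = (1 + 276) mod 7 = 4 -> Friday
Weekend days: Saturday, Sunday

No


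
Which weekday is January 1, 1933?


Target: January 1, 1933
Anchor: Jan 1, 1933. With p = 1933 - 1 = 1932: (p + p//4 - p//100 + p//400) mod 7 = (1932 + 483 - 19 + 4) mod 7 = 2400 mod 7 = 6 -> Sunday (Mon=0 ... Sun=6)
Offset from anchor: 0 days
Weekday index = (6 + 0) mod 7 = 6

Sunday


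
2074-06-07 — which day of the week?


Date: June 7, 2074
Anchor: Jan 1, 2074. With p = 2074 - 1 = 2073: (p + p//4 - p//100 + p//400) mod 7 = (2073 + 518 - 20 + 5) mod 7 = 2576 mod 7 = 0 -> Monday (Mon=0 ... Sun=6)
Days before June (Jan-May): 151; offset = 151 + 7 - 1 = 157
Weekday index = (0 + 157) mod 7 = 3

Day of the week: Thursday


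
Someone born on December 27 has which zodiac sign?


Date: December 27
Conventional tropical zodiac dates: Capricorn from December 22 onward; Aquarius starts January 20
December 27 falls within the Capricorn range

Capricorn


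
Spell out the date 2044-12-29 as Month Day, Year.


ISO 2044-12-29 parses as year=2044, month=12, day=29
Month 12 -> December

December 29, 2044


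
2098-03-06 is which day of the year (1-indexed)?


Date: March 6, 2098
Days in months 1 through 2: 59
Plus 6 days in March

Day of year: 65


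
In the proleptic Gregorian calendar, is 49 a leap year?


Gregorian leap year rule: divisible by 4, but not by 100, unless also by 400.
49 is not divisible by 4 -> not a leap year

No


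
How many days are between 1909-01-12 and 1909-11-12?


From 1909-01-12 to 1909-11-12
1909-01-12: day of year = 12
1909-11-12: days before November = 31 + 28 + 31 + 30 + 31 + 30 + 31 + 31 + 30 + 31 = 304 (1909 is not a leap year); day of year = 304 + 12 = 316
Same year: 316 - 12 = 304

304 days


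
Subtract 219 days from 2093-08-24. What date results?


Start: 2093-08-24, subtract 219 days
Back 24 days from August 24 reaches July 31, 2093 -> 195 left
July 2093 has 31 days -> back to June 30, 2093 -> 164 left
June 2093 has 30 days -> back to May 31, 2093 -> 134 left
May 2093 has 31 days -> back to April 30, 2093 -> 103 left
April 2093 has 30 days -> back to March 31, 2093 -> 73 left
March 2093 has 31 days -> back to February 28, 2093 -> 42 left
February 2093 has 28 days -> back to January 31, 2093 -> 14 left
January 2093: 31 - 14 = 17 -> lands on January 17

Result: 2093-01-17


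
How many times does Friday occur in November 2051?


November 2051 has 30 days
Anchor: Jan 1, 2051. With p = 2051 - 1 = 2050: (p + p//4 - p//100 + p//400) mod 7 = (2050 + 512 - 20 + 5) mod 7 = 2547 mod 7 = 6 -> Sunday (Mon=0 ... Sun=6)
Days before November (Jan-Oct): 304; November 1 index = (6 + 304) mod 7 = 2 -> Wednesday
First Friday is November 3
Fridays: 3, 10, 17, 24

4 Fridays


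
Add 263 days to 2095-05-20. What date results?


Start: 2095-05-20, add 263 days
May 2095 has 31 days: 31 - 20 = 11 days to May 31 -> 252 left
June 2095 has 30 days -> 222 left
July 2095 has 31 days -> 191 left
August 2095 has 31 days -> 160 left
September 2095 has 30 days -> 130 left
October 2095 has 31 days -> 99 left
November 2095 has 30 days -> 69 left
December 2095 has 31 days -> 38 left
January 2096 has 31 days -> 7 left
February 2096: 7 <= 29 -> lands on February 7

Result: 2096-02-07


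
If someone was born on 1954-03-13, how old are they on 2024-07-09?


Birth: 1954-03-13
Reference: 2024-07-09
Year difference: 2024 - 1954 = 70

70 years old


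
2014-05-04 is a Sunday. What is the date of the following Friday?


Current: Sunday
Target: Friday
Days ahead: 5

Next Friday: 2014-05-09


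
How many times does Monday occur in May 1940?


May 1940 has 31 days
Anchor: Jan 1, 1940. With p = 1940 - 1 = 1939: (p + p//4 - p//100 + p//400) mod 7 = (1939 + 484 - 19 + 4) mod 7 = 2408 mod 7 = 0 -> Monday (Mon=0 ... Sun=6)
Days before May (Jan-Apr): 121; May 1 index = (0 + 121) mod 7 = 2 -> Wednesday
First Monday is May 6
Mondays: 6, 13, 20, 27

4 Mondays


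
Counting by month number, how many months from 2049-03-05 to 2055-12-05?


From March 2049 to December 2055
6 years * 12 = 72 months, plus 9 months = 81

81 months


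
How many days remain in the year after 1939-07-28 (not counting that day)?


Day of year: 209 of 365
Remaining = 365 - 209

156 days


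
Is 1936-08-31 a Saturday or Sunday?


Anchor: Jan 1, 1936. With p = 1936 - 1 = 1935: (p + p//4 - p//100 + p//400) mod 7 = (1935 + 483 - 19 + 4) mod 7 = 2403 mod 7 = 2 -> Wednesday (Mon=0 ... Sun=6)
Day of year: 244; offset = 243
Weekday index = (2 + 243) mod 7 = 0 -> Monday
Weekend days: Saturday, Sunday

No


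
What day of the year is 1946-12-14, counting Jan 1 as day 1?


Date: December 14, 1946
Days in months 1 through 11: 334
Plus 14 days in December

Day of year: 348


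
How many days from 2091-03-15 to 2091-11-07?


From 2091-03-15 to 2091-11-07
2091-03-15: days before March = 31 + 28 = 59 (2091 is not a leap year); day of year = 59 + 15 = 74
2091-11-07: days before November = 31 + 28 + 31 + 30 + 31 + 30 + 31 + 31 + 30 + 31 = 304 (2091 is not a leap year); day of year = 304 + 7 = 311
Same year: 311 - 74 = 237

237 days


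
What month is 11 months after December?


December is month 12
12 + 11 = 23; wrap: 23 - 12 = 11

November


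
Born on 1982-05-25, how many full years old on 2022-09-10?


Birth: 1982-05-25
Reference: 2022-09-10
Year difference: 2022 - 1982 = 40

40 years old


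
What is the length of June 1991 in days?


June 1991

30 days


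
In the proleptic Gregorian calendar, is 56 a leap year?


Gregorian leap year rule: divisible by 4, but not by 100, unless also by 400.
56 is divisible by 4 but not 100 -> leap year

Yes


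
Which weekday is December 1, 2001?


Target: December 1, 2001
Anchor: Jan 1, 2001. With p = 2001 - 1 = 2000: (p + p//4 - p//100 + p//400) mod 7 = (2000 + 500 - 20 + 5) mod 7 = 2485 mod 7 = 0 -> Monday (Mon=0 ... Sun=6)
Days before December (Jan-Nov): 334 days
Weekday index = (0 + 334) mod 7 = 5

Saturday


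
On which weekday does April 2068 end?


April 2068 has 30 days
Anchor: Jan 1, 2068. With p = 2068 - 1 = 2067: (p + p//4 - p//100 + p//400) mod 7 = (2067 + 516 - 20 + 5) mod 7 = 2568 mod 7 = 6 -> Sunday (Mon=0 ... Sun=6)
Days before April (Jan-Mar): 91; April 1 index = (6 + 91) mod 7 = 6 -> Sunday
Last day offset: 30 - 1 = 29 days
Weekday index = (6 + 29) mod 7 = 0

Monday, April 30


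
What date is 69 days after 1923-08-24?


Start: 1923-08-24, add 69 days
August 1923 has 31 days: 31 - 24 = 7 days to August 31 -> 62 left
September 1923 has 30 days -> 32 left
October 1923 has 31 days -> 1 left
November 1923: 1 <= 30 -> lands on November 1

Result: 1923-11-01


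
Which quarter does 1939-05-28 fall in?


Month: May (month 5)
Q1: Jan-Mar, Q2: Apr-Jun, Q3: Jul-Sep, Q4: Oct-Dec

Q2


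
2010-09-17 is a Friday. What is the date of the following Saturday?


Current: Friday
Target: Saturday
Days ahead: 1

Next Saturday: 2010-09-18


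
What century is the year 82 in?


Century = (year - 1) // 100 + 1
= (82 - 1) // 100 + 1
= 81 // 100 + 1
= 0 + 1

1st century


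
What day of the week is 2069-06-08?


Date: June 8, 2069
Anchor: Jan 1, 2069. With p = 2069 - 1 = 2068: (p + p//4 - p//100 + p//400) mod 7 = (2068 + 517 - 20 + 5) mod 7 = 2570 mod 7 = 1 -> Tuesday (Mon=0 ... Sun=6)
Days before June (Jan-May): 151; offset = 151 + 8 - 1 = 158
Weekday index = (1 + 158) mod 7 = 5

Day of the week: Saturday


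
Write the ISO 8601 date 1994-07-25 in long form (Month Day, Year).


ISO 1994-07-25 parses as year=1994, month=07, day=25
Month 7 -> July

July 25, 1994


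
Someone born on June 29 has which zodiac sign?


Date: June 29
Conventional tropical zodiac dates: Cancer from June 21 onward; Leo starts July 23
June 29 falls within the Cancer range

Cancer


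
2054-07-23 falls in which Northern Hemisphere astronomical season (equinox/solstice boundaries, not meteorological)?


Date: July 23
Astronomical Summer (approx.; exact equinox/solstice day varies by year): June 21 to September 21
July 23 falls within the Summer window

Summer


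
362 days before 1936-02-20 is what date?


Start: 1936-02-20, subtract 362 days
Back 20 days from February 20 reaches January 31, 1936 -> 342 left
January 1936 has 31 days -> back to December 31, 1935 -> 311 left
December 1935 has 31 days -> back to November 30, 1935 -> 280 left
November 1935 has 30 days -> back to October 31, 1935 -> 250 left
October 1935 has 31 days -> back to September 30, 1935 -> 219 left
September 1935 has 30 days -> back to August 31, 1935 -> 189 left
August 1935 has 31 days -> back to July 31, 1935 -> 158 left
July 1935 has 31 days -> back to June 30, 1935 -> 127 left
June 1935 has 30 days -> back to May 31, 1935 -> 97 left
May 1935 has 31 days -> back to April 30, 1935 -> 66 left
April 1935 has 30 days -> back to March 31, 1935 -> 36 left
March 1935 has 31 days -> back to February 28, 1935 -> 5 left
February 1935: 28 - 5 = 23 -> lands on February 23

Result: 1935-02-23
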